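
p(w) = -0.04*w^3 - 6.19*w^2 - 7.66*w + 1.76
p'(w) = -0.12*w^2 - 12.38*w - 7.66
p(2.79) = -68.66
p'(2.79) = -43.13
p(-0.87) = 3.77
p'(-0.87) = 3.02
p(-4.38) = -80.08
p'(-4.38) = 44.26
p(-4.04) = -65.69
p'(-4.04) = 40.40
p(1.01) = -12.33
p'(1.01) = -20.29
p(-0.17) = 2.88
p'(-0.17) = -5.56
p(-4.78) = -98.69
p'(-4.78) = 48.77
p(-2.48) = -16.70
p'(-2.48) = 22.30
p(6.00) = -275.68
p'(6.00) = -86.26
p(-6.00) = -166.48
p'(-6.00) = 62.30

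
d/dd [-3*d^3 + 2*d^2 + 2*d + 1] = -9*d^2 + 4*d + 2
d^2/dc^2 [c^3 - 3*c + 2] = 6*c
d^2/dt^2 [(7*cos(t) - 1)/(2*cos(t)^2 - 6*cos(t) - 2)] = (63*sin(t)^4*cos(t) + 17*sin(t)^4 - 6*sin(t)^2 - 103*cos(t)/4 + 93*cos(3*t)/4 - 7*cos(5*t)/2 + 51)/(2*(sin(t)^2 + 3*cos(t))^3)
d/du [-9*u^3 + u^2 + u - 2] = -27*u^2 + 2*u + 1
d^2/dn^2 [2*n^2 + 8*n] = 4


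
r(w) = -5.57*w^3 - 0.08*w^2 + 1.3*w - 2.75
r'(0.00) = 1.30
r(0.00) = -2.75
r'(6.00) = -601.22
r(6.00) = -1200.95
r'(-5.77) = -554.10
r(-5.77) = 1057.08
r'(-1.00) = -15.25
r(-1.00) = 1.44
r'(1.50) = -36.54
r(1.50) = -19.78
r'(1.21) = -23.36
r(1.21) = -11.16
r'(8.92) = -1329.68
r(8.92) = -3950.73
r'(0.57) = -4.22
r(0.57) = -3.07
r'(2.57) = -109.48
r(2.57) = -94.49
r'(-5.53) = -508.82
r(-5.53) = 929.57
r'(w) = -16.71*w^2 - 0.16*w + 1.3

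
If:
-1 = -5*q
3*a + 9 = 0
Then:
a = -3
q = 1/5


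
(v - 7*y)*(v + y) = v^2 - 6*v*y - 7*y^2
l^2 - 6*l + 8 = (l - 4)*(l - 2)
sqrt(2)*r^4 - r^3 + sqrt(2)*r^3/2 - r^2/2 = r^2*(r - sqrt(2)/2)*(sqrt(2)*r + sqrt(2)/2)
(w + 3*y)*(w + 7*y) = w^2 + 10*w*y + 21*y^2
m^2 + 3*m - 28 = (m - 4)*(m + 7)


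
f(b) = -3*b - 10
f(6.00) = -28.00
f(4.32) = -22.96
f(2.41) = -17.23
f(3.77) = -21.31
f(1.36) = -14.08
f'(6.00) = -3.00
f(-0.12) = -9.64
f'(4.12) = -3.00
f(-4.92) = 4.76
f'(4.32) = -3.00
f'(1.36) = -3.00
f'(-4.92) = -3.00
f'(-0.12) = -3.00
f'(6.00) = -3.00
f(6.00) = -28.00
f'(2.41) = -3.00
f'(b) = -3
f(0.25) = -10.75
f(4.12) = -22.36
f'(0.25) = -3.00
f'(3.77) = -3.00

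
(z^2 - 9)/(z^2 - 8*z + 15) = (z + 3)/(z - 5)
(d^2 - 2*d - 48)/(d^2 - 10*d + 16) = (d + 6)/(d - 2)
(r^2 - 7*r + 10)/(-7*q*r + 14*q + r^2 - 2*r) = (5 - r)/(7*q - r)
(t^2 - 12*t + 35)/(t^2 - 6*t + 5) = (t - 7)/(t - 1)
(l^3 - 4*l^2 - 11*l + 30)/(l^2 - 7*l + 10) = l + 3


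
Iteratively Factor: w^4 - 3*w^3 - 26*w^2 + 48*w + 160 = (w - 5)*(w^3 + 2*w^2 - 16*w - 32) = (w - 5)*(w + 4)*(w^2 - 2*w - 8) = (w - 5)*(w + 2)*(w + 4)*(w - 4)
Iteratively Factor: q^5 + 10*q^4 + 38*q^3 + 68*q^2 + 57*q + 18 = (q + 1)*(q^4 + 9*q^3 + 29*q^2 + 39*q + 18) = (q + 1)*(q + 3)*(q^3 + 6*q^2 + 11*q + 6) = (q + 1)^2*(q + 3)*(q^2 + 5*q + 6) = (q + 1)^2*(q + 2)*(q + 3)*(q + 3)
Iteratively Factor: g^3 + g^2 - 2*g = (g - 1)*(g^2 + 2*g) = (g - 1)*(g + 2)*(g)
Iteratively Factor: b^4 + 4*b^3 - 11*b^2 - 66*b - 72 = (b + 2)*(b^3 + 2*b^2 - 15*b - 36) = (b + 2)*(b + 3)*(b^2 - b - 12) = (b - 4)*(b + 2)*(b + 3)*(b + 3)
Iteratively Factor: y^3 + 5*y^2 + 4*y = (y)*(y^2 + 5*y + 4) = y*(y + 1)*(y + 4)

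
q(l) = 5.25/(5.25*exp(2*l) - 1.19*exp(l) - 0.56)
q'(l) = 5.25*(-10.5*exp(2*l) + 1.19*exp(l))/(5.25*exp(2*l) - 1.19*exp(l) - 0.56)^2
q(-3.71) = -8.96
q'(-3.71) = 0.35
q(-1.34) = -10.26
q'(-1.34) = -8.19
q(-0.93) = -24.74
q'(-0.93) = -135.79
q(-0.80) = -151.10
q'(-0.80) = -6893.95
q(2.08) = 0.02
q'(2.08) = -0.03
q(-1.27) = -10.93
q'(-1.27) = -11.25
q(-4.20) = -9.10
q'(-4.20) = 0.24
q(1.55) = 0.05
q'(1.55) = -0.10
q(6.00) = 0.00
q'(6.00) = 0.00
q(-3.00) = -8.66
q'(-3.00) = 0.47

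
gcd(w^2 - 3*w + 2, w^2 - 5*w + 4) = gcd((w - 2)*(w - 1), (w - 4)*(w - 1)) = w - 1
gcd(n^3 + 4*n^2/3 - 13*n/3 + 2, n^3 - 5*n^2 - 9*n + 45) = n + 3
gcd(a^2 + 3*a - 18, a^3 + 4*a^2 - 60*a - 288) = a + 6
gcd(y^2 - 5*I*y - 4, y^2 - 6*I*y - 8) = y - 4*I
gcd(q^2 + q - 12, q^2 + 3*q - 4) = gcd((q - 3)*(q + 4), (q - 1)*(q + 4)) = q + 4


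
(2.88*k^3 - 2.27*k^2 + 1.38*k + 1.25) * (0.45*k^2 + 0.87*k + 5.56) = 1.296*k^5 + 1.4841*k^4 + 14.6589*k^3 - 10.8581*k^2 + 8.7603*k + 6.95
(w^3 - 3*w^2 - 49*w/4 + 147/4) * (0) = 0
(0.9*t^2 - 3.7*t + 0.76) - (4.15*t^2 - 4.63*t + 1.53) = -3.25*t^2 + 0.93*t - 0.77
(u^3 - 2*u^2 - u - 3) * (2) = 2*u^3 - 4*u^2 - 2*u - 6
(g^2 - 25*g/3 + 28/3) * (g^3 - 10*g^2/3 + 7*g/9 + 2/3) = g^5 - 35*g^4/3 + 341*g^3/9 - 997*g^2/27 + 46*g/27 + 56/9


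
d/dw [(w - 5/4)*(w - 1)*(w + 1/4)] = 3*w^2 - 4*w + 11/16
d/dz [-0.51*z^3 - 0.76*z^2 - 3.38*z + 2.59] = -1.53*z^2 - 1.52*z - 3.38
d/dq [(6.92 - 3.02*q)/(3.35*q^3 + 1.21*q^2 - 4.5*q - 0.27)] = (20.234*q^3 - 65.8918*q^2 - 16.7464*q + 31.9554)/(11.2225*q^6 + 8.107*q^5 - 28.6859*q^4 - 12.699*q^3 + 19.5966*q^2 + 2.43*q + 0.0729)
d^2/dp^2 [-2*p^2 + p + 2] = -4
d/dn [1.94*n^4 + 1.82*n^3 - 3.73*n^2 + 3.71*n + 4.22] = 7.76*n^3 + 5.46*n^2 - 7.46*n + 3.71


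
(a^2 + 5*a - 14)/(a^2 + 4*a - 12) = (a + 7)/(a + 6)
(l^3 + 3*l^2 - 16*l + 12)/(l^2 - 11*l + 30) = (l^3 + 3*l^2 - 16*l + 12)/(l^2 - 11*l + 30)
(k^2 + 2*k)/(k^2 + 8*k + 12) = k/(k + 6)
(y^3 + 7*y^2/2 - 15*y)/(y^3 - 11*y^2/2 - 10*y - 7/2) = y*(-2*y^2 - 7*y + 30)/(-2*y^3 + 11*y^2 + 20*y + 7)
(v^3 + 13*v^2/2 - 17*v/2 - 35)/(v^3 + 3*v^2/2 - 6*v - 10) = (v + 7)/(v + 2)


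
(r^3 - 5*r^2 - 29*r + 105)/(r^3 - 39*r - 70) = (r - 3)/(r + 2)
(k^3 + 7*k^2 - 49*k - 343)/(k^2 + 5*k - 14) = (k^2 - 49)/(k - 2)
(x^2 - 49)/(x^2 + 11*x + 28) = (x - 7)/(x + 4)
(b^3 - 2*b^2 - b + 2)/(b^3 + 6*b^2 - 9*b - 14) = (b - 1)/(b + 7)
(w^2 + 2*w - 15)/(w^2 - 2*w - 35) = (w - 3)/(w - 7)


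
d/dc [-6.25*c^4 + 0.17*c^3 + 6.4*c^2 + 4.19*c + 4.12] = -25.0*c^3 + 0.51*c^2 + 12.8*c + 4.19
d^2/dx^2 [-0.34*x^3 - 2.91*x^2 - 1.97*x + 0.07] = -2.04*x - 5.82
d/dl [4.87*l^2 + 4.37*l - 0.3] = 9.74*l + 4.37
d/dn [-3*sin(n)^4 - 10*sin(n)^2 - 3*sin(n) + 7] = (-29*sin(n) + 3*sin(3*n) - 3)*cos(n)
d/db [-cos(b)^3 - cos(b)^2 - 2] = (3*cos(b) + 2)*sin(b)*cos(b)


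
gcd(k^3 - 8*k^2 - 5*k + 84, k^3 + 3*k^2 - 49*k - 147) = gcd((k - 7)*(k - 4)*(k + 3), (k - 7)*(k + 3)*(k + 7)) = k^2 - 4*k - 21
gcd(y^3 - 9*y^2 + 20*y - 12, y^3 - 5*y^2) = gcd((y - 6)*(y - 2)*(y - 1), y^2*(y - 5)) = 1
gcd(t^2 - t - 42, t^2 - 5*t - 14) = t - 7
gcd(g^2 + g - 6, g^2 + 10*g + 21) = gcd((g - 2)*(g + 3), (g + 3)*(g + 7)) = g + 3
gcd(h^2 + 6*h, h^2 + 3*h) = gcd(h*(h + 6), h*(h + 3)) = h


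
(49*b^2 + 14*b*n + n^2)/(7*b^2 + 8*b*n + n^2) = (7*b + n)/(b + n)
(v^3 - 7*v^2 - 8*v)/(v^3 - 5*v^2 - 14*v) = (-v^2 + 7*v + 8)/(-v^2 + 5*v + 14)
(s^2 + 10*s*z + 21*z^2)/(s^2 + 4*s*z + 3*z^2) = (s + 7*z)/(s + z)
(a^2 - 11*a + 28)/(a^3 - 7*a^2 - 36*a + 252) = (a - 4)/(a^2 - 36)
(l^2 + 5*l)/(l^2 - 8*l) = (l + 5)/(l - 8)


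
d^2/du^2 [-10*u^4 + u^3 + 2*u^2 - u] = -120*u^2 + 6*u + 4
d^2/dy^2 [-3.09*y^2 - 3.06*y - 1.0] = -6.18000000000000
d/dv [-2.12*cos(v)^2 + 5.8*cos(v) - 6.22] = (4.24*cos(v) - 5.8)*sin(v)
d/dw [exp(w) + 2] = exp(w)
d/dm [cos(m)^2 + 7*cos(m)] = -(2*cos(m) + 7)*sin(m)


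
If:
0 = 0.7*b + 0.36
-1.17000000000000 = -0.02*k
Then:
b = -0.51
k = 58.50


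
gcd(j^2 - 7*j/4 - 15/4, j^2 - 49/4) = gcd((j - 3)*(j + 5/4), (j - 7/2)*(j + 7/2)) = 1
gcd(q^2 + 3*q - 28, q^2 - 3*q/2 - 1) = 1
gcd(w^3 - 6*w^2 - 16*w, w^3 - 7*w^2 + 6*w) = w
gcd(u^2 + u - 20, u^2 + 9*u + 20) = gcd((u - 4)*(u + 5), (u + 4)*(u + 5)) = u + 5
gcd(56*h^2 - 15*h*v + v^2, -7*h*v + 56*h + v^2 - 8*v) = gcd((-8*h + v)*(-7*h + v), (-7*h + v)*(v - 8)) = -7*h + v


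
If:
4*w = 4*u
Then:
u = w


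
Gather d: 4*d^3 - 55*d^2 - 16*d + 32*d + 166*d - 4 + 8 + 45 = 4*d^3 - 55*d^2 + 182*d + 49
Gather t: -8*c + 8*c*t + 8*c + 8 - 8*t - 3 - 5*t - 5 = t*(8*c - 13)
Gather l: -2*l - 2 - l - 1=-3*l - 3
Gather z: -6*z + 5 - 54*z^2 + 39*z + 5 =-54*z^2 + 33*z + 10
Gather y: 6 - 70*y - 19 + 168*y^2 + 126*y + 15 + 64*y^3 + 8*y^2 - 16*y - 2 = 64*y^3 + 176*y^2 + 40*y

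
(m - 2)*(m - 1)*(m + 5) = m^3 + 2*m^2 - 13*m + 10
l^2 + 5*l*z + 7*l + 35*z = (l + 7)*(l + 5*z)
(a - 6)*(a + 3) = a^2 - 3*a - 18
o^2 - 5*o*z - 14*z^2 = (o - 7*z)*(o + 2*z)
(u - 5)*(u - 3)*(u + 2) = u^3 - 6*u^2 - u + 30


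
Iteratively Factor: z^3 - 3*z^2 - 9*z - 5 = (z - 5)*(z^2 + 2*z + 1) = (z - 5)*(z + 1)*(z + 1)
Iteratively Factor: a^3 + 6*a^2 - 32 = (a + 4)*(a^2 + 2*a - 8) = (a + 4)^2*(a - 2)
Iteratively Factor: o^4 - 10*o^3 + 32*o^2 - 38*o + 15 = (o - 3)*(o^3 - 7*o^2 + 11*o - 5) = (o - 3)*(o - 1)*(o^2 - 6*o + 5) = (o - 5)*(o - 3)*(o - 1)*(o - 1)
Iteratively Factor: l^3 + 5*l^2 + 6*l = (l + 2)*(l^2 + 3*l) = l*(l + 2)*(l + 3)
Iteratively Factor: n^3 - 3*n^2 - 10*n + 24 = (n - 4)*(n^2 + n - 6) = (n - 4)*(n - 2)*(n + 3)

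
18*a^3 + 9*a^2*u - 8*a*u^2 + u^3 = (-6*a + u)*(-3*a + u)*(a + u)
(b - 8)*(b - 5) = b^2 - 13*b + 40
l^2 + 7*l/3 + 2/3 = (l + 1/3)*(l + 2)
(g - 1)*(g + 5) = g^2 + 4*g - 5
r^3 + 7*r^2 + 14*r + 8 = (r + 1)*(r + 2)*(r + 4)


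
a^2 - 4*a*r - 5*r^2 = (a - 5*r)*(a + r)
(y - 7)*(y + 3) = y^2 - 4*y - 21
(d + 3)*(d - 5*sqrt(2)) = d^2 - 5*sqrt(2)*d + 3*d - 15*sqrt(2)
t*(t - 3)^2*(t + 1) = t^4 - 5*t^3 + 3*t^2 + 9*t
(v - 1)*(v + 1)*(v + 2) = v^3 + 2*v^2 - v - 2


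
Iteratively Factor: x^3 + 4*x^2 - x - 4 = (x - 1)*(x^2 + 5*x + 4) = (x - 1)*(x + 1)*(x + 4)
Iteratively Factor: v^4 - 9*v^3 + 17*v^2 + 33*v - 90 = (v - 3)*(v^3 - 6*v^2 - v + 30) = (v - 3)^2*(v^2 - 3*v - 10) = (v - 3)^2*(v + 2)*(v - 5)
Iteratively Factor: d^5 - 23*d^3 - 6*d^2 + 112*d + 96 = (d - 4)*(d^4 + 4*d^3 - 7*d^2 - 34*d - 24) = (d - 4)*(d + 4)*(d^3 - 7*d - 6) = (d - 4)*(d - 3)*(d + 4)*(d^2 + 3*d + 2) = (d - 4)*(d - 3)*(d + 1)*(d + 4)*(d + 2)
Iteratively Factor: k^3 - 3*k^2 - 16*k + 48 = (k - 3)*(k^2 - 16) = (k - 4)*(k - 3)*(k + 4)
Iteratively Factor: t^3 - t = (t + 1)*(t^2 - t) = (t - 1)*(t + 1)*(t)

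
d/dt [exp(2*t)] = 2*exp(2*t)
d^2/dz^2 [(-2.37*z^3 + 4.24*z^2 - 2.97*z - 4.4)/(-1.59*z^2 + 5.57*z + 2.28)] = (7.105427357601e-15*z^5 + 104.156964*z^3 + 155.105064*z^2 - 95.284008*z + 185.402824)/(4.019679*z^6 - 42.244551*z^5 + 130.696569*z^4 - 51.654509*z^3 - 187.413948*z^2 - 86.865264*z - 11.852352)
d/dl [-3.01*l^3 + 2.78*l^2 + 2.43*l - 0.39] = -9.03*l^2 + 5.56*l + 2.43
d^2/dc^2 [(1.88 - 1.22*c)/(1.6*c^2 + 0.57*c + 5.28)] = (-(1.22*c - 1.88)*(3.2*c + 0.57)*(6.4*c + 1.14) + (11.712*c - 4.6252)*(1.6*c^2 + 0.57*c + 5.28))/(1.6*c^2 + 0.57*c + 5.28)^3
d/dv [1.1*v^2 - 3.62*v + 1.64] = 2.2*v - 3.62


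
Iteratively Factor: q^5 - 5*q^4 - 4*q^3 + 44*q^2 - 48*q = (q - 4)*(q^4 - q^3 - 8*q^2 + 12*q) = (q - 4)*(q + 3)*(q^3 - 4*q^2 + 4*q) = (q - 4)*(q - 2)*(q + 3)*(q^2 - 2*q) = (q - 4)*(q - 2)^2*(q + 3)*(q)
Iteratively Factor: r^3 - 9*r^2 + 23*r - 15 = (r - 3)*(r^2 - 6*r + 5) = (r - 3)*(r - 1)*(r - 5)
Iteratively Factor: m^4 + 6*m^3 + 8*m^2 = (m + 2)*(m^3 + 4*m^2) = (m + 2)*(m + 4)*(m^2) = m*(m + 2)*(m + 4)*(m)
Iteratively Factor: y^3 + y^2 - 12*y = (y + 4)*(y^2 - 3*y) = (y - 3)*(y + 4)*(y)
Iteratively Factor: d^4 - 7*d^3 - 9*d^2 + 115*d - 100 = (d + 4)*(d^3 - 11*d^2 + 35*d - 25) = (d - 5)*(d + 4)*(d^2 - 6*d + 5) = (d - 5)^2*(d + 4)*(d - 1)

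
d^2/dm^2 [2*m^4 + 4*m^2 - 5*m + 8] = 24*m^2 + 8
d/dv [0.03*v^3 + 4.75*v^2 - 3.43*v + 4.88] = 0.09*v^2 + 9.5*v - 3.43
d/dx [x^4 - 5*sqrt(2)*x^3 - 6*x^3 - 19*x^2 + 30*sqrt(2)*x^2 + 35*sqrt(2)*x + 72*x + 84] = 4*x^3 - 15*sqrt(2)*x^2 - 18*x^2 - 38*x + 60*sqrt(2)*x + 35*sqrt(2) + 72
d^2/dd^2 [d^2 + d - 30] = 2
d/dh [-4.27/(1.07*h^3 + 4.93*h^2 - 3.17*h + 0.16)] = (13.7067*h^2 + 42.1022*h - 13.5359)/(1.07*h^3 + 4.93*h^2 - 3.17*h + 0.16)^2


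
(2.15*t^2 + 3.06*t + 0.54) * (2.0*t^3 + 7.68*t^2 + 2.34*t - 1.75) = 4.3*t^5 + 22.632*t^4 + 29.6118*t^3 + 7.5451*t^2 - 4.0914*t - 0.945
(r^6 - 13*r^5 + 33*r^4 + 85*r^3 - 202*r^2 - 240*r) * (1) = r^6 - 13*r^5 + 33*r^4 + 85*r^3 - 202*r^2 - 240*r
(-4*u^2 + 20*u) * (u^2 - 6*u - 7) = -4*u^4 + 44*u^3 - 92*u^2 - 140*u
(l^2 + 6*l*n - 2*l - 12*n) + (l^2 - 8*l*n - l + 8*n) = 2*l^2 - 2*l*n - 3*l - 4*n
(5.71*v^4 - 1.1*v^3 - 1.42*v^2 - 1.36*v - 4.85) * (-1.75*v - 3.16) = -9.9925*v^5 - 16.1186*v^4 + 5.961*v^3 + 6.8672*v^2 + 12.7851*v + 15.326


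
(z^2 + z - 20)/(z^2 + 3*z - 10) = (z - 4)/(z - 2)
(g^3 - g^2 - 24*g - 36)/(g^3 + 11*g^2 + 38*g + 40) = (g^2 - 3*g - 18)/(g^2 + 9*g + 20)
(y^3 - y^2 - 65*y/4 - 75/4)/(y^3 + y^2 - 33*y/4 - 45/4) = (y - 5)/(y - 3)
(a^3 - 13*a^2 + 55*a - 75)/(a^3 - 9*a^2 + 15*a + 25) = (a - 3)/(a + 1)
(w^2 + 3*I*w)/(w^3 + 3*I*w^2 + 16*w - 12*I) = w*(w + 3*I)/(w^3 + 3*I*w^2 + 16*w - 12*I)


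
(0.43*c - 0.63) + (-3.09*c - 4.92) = -2.66*c - 5.55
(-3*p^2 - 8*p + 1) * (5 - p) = 3*p^3 - 7*p^2 - 41*p + 5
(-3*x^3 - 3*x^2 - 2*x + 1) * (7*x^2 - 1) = -21*x^5 - 21*x^4 - 11*x^3 + 10*x^2 + 2*x - 1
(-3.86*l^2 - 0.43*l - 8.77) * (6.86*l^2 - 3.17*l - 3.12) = -26.4796*l^4 + 9.2864*l^3 - 46.7559*l^2 + 29.1425*l + 27.3624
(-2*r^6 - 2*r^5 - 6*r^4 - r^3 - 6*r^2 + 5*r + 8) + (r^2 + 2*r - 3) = -2*r^6 - 2*r^5 - 6*r^4 - r^3 - 5*r^2 + 7*r + 5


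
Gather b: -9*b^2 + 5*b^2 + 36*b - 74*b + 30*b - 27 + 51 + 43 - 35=-4*b^2 - 8*b + 32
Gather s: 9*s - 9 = 9*s - 9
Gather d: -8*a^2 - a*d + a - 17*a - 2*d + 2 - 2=-8*a^2 - 16*a + d*(-a - 2)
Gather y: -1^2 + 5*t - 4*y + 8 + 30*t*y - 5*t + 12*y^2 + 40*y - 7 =12*y^2 + y*(30*t + 36)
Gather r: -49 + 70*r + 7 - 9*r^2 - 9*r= -9*r^2 + 61*r - 42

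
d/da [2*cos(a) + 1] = -2*sin(a)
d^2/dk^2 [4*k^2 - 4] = 8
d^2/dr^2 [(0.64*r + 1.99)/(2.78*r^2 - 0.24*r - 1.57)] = ((-10.6752*r - 10.7572)*(-2.78*r^2 + 0.24*r + 1.57) - (0.64*r + 1.99)*(5.56*r - 0.24)*(11.12*r - 0.48))/(-2.78*r^2 + 0.24*r + 1.57)^3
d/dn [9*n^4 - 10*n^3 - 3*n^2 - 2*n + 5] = 36*n^3 - 30*n^2 - 6*n - 2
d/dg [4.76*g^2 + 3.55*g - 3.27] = 9.52*g + 3.55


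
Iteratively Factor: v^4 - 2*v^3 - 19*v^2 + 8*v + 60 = (v + 3)*(v^3 - 5*v^2 - 4*v + 20) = (v + 2)*(v + 3)*(v^2 - 7*v + 10) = (v - 2)*(v + 2)*(v + 3)*(v - 5)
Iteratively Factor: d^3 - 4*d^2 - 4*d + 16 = (d - 2)*(d^2 - 2*d - 8) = (d - 4)*(d - 2)*(d + 2)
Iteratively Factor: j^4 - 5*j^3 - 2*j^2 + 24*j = (j - 3)*(j^3 - 2*j^2 - 8*j) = (j - 3)*(j + 2)*(j^2 - 4*j) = (j - 4)*(j - 3)*(j + 2)*(j)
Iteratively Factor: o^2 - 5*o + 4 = (o - 4)*(o - 1)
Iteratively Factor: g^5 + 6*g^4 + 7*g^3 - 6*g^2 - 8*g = (g)*(g^4 + 6*g^3 + 7*g^2 - 6*g - 8) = g*(g + 2)*(g^3 + 4*g^2 - g - 4) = g*(g + 2)*(g + 4)*(g^2 - 1) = g*(g - 1)*(g + 2)*(g + 4)*(g + 1)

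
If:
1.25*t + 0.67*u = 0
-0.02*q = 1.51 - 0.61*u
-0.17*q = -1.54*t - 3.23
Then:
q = 6.02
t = -1.43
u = 2.67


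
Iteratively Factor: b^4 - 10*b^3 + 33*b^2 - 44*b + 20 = (b - 2)*(b^3 - 8*b^2 + 17*b - 10) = (b - 2)^2*(b^2 - 6*b + 5) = (b - 2)^2*(b - 1)*(b - 5)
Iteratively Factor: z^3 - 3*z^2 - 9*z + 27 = (z + 3)*(z^2 - 6*z + 9) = (z - 3)*(z + 3)*(z - 3)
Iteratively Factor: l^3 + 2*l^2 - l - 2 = (l - 1)*(l^2 + 3*l + 2) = (l - 1)*(l + 1)*(l + 2)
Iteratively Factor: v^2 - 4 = (v + 2)*(v - 2)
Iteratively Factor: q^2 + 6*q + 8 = (q + 4)*(q + 2)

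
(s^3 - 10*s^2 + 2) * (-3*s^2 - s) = -3*s^5 + 29*s^4 + 10*s^3 - 6*s^2 - 2*s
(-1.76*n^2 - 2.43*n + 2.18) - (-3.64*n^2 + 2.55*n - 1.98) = 1.88*n^2 - 4.98*n + 4.16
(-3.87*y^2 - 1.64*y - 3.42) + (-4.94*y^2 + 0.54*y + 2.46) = -8.81*y^2 - 1.1*y - 0.96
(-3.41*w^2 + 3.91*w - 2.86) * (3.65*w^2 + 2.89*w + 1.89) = -12.4465*w^4 + 4.4166*w^3 - 5.584*w^2 - 0.8755*w - 5.4054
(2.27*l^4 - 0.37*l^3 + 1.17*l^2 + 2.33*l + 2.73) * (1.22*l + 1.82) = 2.7694*l^5 + 3.68*l^4 + 0.754*l^3 + 4.972*l^2 + 7.5712*l + 4.9686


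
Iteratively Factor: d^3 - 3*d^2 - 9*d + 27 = (d + 3)*(d^2 - 6*d + 9) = (d - 3)*(d + 3)*(d - 3)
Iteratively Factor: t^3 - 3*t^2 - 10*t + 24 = (t + 3)*(t^2 - 6*t + 8) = (t - 4)*(t + 3)*(t - 2)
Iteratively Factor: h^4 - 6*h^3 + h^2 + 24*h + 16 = (h - 4)*(h^3 - 2*h^2 - 7*h - 4) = (h - 4)*(h + 1)*(h^2 - 3*h - 4) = (h - 4)^2*(h + 1)*(h + 1)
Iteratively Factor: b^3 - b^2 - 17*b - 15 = (b + 1)*(b^2 - 2*b - 15) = (b + 1)*(b + 3)*(b - 5)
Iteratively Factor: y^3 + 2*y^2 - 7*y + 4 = (y + 4)*(y^2 - 2*y + 1) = (y - 1)*(y + 4)*(y - 1)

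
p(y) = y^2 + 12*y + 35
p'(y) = 2*y + 12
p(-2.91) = 8.55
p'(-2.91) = 6.18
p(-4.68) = 0.74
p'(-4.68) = 2.64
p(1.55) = 56.00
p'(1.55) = 15.10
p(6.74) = 161.31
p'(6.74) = 25.48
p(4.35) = 106.12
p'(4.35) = 20.70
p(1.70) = 58.29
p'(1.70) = 15.40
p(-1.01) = 23.90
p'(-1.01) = 9.98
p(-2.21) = 13.36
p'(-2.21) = 7.58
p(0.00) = 35.00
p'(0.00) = 12.00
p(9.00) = 224.00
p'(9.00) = 30.00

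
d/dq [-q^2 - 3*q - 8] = -2*q - 3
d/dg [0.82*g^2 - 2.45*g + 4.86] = 1.64*g - 2.45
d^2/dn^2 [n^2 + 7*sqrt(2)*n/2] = 2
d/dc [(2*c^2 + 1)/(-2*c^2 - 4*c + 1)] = 4*(-2*c^2 + 2*c + 1)/(4*c^4 + 16*c^3 + 12*c^2 - 8*c + 1)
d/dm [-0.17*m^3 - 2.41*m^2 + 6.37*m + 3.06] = -0.51*m^2 - 4.82*m + 6.37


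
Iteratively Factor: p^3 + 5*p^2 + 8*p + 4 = (p + 1)*(p^2 + 4*p + 4) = (p + 1)*(p + 2)*(p + 2)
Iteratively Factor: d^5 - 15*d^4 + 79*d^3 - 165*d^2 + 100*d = (d)*(d^4 - 15*d^3 + 79*d^2 - 165*d + 100) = d*(d - 4)*(d^3 - 11*d^2 + 35*d - 25) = d*(d - 4)*(d - 1)*(d^2 - 10*d + 25) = d*(d - 5)*(d - 4)*(d - 1)*(d - 5)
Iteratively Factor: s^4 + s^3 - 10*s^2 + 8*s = (s)*(s^3 + s^2 - 10*s + 8) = s*(s - 1)*(s^2 + 2*s - 8) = s*(s - 1)*(s + 4)*(s - 2)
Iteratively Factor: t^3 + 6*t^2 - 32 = (t - 2)*(t^2 + 8*t + 16) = (t - 2)*(t + 4)*(t + 4)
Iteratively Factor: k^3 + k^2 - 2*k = (k + 2)*(k^2 - k) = (k - 1)*(k + 2)*(k)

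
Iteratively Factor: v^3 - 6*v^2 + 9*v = (v)*(v^2 - 6*v + 9) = v*(v - 3)*(v - 3)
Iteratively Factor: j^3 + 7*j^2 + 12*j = (j)*(j^2 + 7*j + 12) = j*(j + 4)*(j + 3)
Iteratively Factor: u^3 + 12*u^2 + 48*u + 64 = (u + 4)*(u^2 + 8*u + 16) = (u + 4)^2*(u + 4)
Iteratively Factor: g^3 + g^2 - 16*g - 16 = (g + 1)*(g^2 - 16) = (g - 4)*(g + 1)*(g + 4)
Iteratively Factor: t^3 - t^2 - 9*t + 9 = (t + 3)*(t^2 - 4*t + 3) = (t - 1)*(t + 3)*(t - 3)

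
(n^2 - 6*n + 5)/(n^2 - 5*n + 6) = (n^2 - 6*n + 5)/(n^2 - 5*n + 6)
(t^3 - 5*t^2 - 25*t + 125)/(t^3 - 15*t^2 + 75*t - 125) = (t + 5)/(t - 5)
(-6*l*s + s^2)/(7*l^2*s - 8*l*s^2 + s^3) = (-6*l + s)/(7*l^2 - 8*l*s + s^2)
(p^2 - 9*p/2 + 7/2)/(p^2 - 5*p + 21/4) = 2*(p - 1)/(2*p - 3)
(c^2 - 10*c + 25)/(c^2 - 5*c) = (c - 5)/c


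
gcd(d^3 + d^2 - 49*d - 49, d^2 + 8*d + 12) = 1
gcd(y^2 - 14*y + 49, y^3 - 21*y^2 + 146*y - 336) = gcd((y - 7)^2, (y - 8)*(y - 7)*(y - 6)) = y - 7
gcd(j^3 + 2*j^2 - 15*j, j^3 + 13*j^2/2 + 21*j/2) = j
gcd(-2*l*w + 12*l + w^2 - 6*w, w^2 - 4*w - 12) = w - 6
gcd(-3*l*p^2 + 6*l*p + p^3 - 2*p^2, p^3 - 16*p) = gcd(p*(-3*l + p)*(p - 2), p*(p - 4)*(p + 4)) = p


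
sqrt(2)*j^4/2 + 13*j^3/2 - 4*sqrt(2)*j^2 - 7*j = j*(j - sqrt(2))*(j + 7*sqrt(2))*(sqrt(2)*j/2 + 1/2)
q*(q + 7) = q^2 + 7*q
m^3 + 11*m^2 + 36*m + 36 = (m + 2)*(m + 3)*(m + 6)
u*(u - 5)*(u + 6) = u^3 + u^2 - 30*u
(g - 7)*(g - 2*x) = g^2 - 2*g*x - 7*g + 14*x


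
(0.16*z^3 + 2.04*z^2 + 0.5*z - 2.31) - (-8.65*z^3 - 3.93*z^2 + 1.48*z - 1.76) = 8.81*z^3 + 5.97*z^2 - 0.98*z - 0.55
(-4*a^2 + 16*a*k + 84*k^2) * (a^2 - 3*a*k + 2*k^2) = -4*a^4 + 28*a^3*k + 28*a^2*k^2 - 220*a*k^3 + 168*k^4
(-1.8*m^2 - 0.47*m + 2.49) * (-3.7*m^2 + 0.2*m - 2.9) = 6.66*m^4 + 1.379*m^3 - 4.087*m^2 + 1.861*m - 7.221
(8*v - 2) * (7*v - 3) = 56*v^2 - 38*v + 6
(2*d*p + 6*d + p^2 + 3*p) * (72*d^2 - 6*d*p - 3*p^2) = 144*d^3*p + 432*d^3 + 60*d^2*p^2 + 180*d^2*p - 12*d*p^3 - 36*d*p^2 - 3*p^4 - 9*p^3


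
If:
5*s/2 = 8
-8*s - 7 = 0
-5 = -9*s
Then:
No Solution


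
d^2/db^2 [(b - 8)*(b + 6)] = 2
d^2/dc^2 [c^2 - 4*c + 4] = 2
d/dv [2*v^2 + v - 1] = 4*v + 1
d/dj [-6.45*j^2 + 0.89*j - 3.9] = 0.89 - 12.9*j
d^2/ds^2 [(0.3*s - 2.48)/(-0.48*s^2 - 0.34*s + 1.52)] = (-(0.3*s - 2.48)*(0.96*s + 0.34)*(1.92*s + 0.68) + (0.864*s - 2.1768)*(0.48*s^2 + 0.34*s - 1.52))/(0.48*s^2 + 0.34*s - 1.52)^3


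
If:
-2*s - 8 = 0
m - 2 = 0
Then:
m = 2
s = -4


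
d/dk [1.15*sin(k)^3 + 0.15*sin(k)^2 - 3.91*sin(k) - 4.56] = (3.45*sin(k)^2 + 0.3*sin(k) - 3.91)*cos(k)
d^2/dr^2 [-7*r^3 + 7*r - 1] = -42*r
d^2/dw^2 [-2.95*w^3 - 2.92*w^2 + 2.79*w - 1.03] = -17.7*w - 5.84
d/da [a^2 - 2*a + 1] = 2*a - 2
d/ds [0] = 0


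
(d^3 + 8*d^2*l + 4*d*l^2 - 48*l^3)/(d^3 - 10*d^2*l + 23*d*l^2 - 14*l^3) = (d^2 + 10*d*l + 24*l^2)/(d^2 - 8*d*l + 7*l^2)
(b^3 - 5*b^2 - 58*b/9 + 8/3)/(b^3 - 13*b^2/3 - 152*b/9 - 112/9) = (3*b^2 - 19*b + 6)/(3*b^2 - 17*b - 28)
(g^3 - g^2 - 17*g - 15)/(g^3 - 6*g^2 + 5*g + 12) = (g^2 - 2*g - 15)/(g^2 - 7*g + 12)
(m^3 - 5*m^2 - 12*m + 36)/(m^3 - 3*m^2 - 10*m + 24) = (m - 6)/(m - 4)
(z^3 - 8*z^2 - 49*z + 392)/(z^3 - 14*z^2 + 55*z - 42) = (z^2 - z - 56)/(z^2 - 7*z + 6)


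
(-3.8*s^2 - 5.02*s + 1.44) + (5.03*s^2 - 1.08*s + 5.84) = 1.23*s^2 - 6.1*s + 7.28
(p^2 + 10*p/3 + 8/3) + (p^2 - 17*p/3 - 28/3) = 2*p^2 - 7*p/3 - 20/3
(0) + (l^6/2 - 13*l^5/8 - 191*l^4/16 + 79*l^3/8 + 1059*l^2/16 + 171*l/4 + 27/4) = l^6/2 - 13*l^5/8 - 191*l^4/16 + 79*l^3/8 + 1059*l^2/16 + 171*l/4 + 27/4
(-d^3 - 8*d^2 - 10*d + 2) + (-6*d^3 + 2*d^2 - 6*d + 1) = -7*d^3 - 6*d^2 - 16*d + 3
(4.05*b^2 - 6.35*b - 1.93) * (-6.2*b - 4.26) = -25.11*b^3 + 22.117*b^2 + 39.017*b + 8.2218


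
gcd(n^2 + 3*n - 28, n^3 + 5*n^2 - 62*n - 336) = n + 7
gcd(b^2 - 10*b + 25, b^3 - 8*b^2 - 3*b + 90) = b - 5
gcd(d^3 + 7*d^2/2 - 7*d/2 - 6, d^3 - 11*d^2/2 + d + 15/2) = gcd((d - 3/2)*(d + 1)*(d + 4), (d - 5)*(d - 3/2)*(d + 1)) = d^2 - d/2 - 3/2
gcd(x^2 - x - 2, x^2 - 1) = x + 1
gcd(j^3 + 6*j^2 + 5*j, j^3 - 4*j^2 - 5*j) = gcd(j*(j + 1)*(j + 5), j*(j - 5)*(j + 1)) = j^2 + j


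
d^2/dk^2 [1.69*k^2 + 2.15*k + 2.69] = 3.38000000000000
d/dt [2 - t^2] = -2*t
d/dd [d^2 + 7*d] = 2*d + 7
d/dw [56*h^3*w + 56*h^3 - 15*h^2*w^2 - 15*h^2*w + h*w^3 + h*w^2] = h*(56*h^2 - 30*h*w - 15*h + 3*w^2 + 2*w)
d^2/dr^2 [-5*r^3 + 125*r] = -30*r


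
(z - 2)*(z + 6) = z^2 + 4*z - 12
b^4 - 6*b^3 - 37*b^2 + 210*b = b*(b - 7)*(b - 5)*(b + 6)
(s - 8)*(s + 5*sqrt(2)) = s^2 - 8*s + 5*sqrt(2)*s - 40*sqrt(2)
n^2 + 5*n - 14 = (n - 2)*(n + 7)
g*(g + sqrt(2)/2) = g^2 + sqrt(2)*g/2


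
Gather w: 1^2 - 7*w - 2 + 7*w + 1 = 0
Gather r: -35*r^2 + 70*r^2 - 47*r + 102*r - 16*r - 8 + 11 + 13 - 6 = 35*r^2 + 39*r + 10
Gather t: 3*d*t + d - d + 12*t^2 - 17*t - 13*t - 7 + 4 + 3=12*t^2 + t*(3*d - 30)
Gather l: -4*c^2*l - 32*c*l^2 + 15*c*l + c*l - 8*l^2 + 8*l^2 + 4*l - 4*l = -32*c*l^2 + l*(-4*c^2 + 16*c)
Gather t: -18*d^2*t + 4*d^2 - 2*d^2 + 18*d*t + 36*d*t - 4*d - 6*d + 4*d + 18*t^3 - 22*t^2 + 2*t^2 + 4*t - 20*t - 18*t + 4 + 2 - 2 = 2*d^2 - 6*d + 18*t^3 - 20*t^2 + t*(-18*d^2 + 54*d - 34) + 4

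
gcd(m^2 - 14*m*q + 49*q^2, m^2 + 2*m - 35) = 1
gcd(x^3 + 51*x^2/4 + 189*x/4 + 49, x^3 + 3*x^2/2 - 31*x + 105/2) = x + 7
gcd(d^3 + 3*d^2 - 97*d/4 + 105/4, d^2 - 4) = 1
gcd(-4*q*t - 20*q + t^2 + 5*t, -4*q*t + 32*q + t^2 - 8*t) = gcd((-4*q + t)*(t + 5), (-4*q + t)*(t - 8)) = 4*q - t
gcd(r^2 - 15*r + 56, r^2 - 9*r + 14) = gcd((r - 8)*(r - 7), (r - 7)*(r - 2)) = r - 7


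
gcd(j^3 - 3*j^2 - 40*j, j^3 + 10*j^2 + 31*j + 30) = j + 5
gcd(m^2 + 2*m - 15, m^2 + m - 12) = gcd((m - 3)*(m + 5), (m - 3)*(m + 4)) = m - 3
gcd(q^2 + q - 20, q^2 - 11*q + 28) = q - 4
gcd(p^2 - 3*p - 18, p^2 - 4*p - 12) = p - 6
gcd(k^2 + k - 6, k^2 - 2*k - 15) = k + 3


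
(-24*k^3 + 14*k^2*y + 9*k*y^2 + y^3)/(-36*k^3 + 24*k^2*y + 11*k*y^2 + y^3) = (4*k + y)/(6*k + y)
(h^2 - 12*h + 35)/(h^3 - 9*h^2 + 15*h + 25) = (h - 7)/(h^2 - 4*h - 5)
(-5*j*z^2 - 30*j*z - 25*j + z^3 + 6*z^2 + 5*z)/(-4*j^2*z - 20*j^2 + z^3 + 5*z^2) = (-5*j*z - 5*j + z^2 + z)/(-4*j^2 + z^2)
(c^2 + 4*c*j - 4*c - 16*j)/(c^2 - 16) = (c + 4*j)/(c + 4)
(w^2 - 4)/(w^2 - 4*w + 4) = (w + 2)/(w - 2)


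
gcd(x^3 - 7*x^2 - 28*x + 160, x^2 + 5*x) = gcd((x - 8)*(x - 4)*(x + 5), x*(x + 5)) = x + 5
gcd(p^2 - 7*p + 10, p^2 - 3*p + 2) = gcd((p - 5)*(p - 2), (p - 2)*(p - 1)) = p - 2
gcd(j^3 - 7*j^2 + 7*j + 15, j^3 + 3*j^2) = 1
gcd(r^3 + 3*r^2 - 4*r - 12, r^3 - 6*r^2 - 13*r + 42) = r^2 + r - 6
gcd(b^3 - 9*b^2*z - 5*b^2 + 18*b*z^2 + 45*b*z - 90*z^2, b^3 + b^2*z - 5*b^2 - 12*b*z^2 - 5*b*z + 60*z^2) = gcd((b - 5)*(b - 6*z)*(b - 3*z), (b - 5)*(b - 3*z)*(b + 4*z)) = -b^2 + 3*b*z + 5*b - 15*z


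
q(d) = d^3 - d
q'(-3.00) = 26.00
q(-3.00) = -24.00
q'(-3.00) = 26.00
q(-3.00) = -24.00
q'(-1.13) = 2.83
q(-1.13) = -0.31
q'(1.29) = 3.99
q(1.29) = 0.86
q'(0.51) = -0.22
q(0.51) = -0.38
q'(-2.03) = 11.36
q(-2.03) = -6.34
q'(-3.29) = 31.47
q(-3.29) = -32.32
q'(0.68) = 0.39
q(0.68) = -0.37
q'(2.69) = 20.71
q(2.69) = 16.78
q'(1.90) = 9.83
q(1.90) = 4.96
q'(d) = 3*d^2 - 1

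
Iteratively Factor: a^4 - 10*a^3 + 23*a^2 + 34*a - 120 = (a - 4)*(a^3 - 6*a^2 - a + 30) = (a - 4)*(a - 3)*(a^2 - 3*a - 10) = (a - 5)*(a - 4)*(a - 3)*(a + 2)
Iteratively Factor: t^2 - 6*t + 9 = (t - 3)*(t - 3)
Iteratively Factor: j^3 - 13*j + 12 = (j + 4)*(j^2 - 4*j + 3) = (j - 3)*(j + 4)*(j - 1)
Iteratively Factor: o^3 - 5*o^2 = (o)*(o^2 - 5*o) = o*(o - 5)*(o)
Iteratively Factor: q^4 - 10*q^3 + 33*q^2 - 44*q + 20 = (q - 2)*(q^3 - 8*q^2 + 17*q - 10) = (q - 5)*(q - 2)*(q^2 - 3*q + 2) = (q - 5)*(q - 2)^2*(q - 1)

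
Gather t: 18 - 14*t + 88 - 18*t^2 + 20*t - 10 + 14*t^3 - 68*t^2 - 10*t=14*t^3 - 86*t^2 - 4*t + 96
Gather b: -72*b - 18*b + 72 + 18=90 - 90*b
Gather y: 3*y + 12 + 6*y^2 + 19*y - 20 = 6*y^2 + 22*y - 8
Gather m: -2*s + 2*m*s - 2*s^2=2*m*s - 2*s^2 - 2*s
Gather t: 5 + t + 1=t + 6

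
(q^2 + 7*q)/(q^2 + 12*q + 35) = q/(q + 5)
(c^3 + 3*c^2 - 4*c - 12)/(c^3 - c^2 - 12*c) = (c^2 - 4)/(c*(c - 4))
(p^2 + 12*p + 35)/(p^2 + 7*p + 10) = (p + 7)/(p + 2)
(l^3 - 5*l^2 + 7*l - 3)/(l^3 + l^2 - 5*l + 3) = (l - 3)/(l + 3)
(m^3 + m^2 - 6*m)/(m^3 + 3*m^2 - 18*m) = (m^2 + m - 6)/(m^2 + 3*m - 18)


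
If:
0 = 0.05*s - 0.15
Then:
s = 3.00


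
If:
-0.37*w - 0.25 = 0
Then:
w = -0.68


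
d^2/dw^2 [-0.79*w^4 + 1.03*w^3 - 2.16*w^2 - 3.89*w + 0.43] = -9.48*w^2 + 6.18*w - 4.32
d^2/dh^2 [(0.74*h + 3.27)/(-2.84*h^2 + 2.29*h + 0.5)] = ((0.74*h + 3.27)*(5.68*h - 2.29)*(11.36*h - 4.58) + (12.6096*h + 15.1844)*(-2.84*h^2 + 2.29*h + 0.5))/(-2.84*h^2 + 2.29*h + 0.5)^3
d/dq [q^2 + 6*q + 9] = 2*q + 6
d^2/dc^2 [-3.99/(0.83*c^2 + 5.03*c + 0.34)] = (5.497422*c^2 + 33.315702*c - 3.99*(1.66*c + 5.03)*(3.32*c + 10.06) + 2.251956)/(0.83*c^2 + 5.03*c + 0.34)^3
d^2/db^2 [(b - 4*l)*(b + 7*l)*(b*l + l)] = 2*l*(3*b + 3*l + 1)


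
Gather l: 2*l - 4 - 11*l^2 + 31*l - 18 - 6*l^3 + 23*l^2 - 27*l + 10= -6*l^3 + 12*l^2 + 6*l - 12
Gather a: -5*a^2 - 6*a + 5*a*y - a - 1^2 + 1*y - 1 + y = -5*a^2 + a*(5*y - 7) + 2*y - 2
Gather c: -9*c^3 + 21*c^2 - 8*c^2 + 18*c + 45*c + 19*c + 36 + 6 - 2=-9*c^3 + 13*c^2 + 82*c + 40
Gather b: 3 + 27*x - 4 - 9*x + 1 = 18*x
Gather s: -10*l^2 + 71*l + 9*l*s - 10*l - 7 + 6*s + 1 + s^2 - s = -10*l^2 + 61*l + s^2 + s*(9*l + 5) - 6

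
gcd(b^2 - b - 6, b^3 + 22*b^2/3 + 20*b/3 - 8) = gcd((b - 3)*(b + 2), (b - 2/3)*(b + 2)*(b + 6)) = b + 2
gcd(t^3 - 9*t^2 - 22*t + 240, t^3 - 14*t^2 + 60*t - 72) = t - 6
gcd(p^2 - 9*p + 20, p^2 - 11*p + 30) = p - 5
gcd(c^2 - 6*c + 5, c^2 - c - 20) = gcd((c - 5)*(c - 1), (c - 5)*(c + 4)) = c - 5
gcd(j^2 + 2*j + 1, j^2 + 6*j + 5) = j + 1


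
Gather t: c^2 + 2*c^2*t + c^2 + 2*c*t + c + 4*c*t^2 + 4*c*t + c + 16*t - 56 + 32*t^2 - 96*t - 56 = 2*c^2 + 2*c + t^2*(4*c + 32) + t*(2*c^2 + 6*c - 80) - 112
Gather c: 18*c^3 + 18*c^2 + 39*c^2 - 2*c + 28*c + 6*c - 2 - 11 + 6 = 18*c^3 + 57*c^2 + 32*c - 7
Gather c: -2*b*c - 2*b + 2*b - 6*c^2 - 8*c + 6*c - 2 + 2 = -6*c^2 + c*(-2*b - 2)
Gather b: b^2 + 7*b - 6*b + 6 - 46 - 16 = b^2 + b - 56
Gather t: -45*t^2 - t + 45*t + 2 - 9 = -45*t^2 + 44*t - 7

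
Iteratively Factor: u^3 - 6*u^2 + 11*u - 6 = (u - 3)*(u^2 - 3*u + 2) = (u - 3)*(u - 2)*(u - 1)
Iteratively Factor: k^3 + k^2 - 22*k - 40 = (k + 4)*(k^2 - 3*k - 10) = (k - 5)*(k + 4)*(k + 2)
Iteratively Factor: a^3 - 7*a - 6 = (a + 1)*(a^2 - a - 6) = (a + 1)*(a + 2)*(a - 3)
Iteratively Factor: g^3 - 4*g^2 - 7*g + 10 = (g + 2)*(g^2 - 6*g + 5) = (g - 1)*(g + 2)*(g - 5)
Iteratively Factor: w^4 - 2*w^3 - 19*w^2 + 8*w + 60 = (w - 2)*(w^3 - 19*w - 30) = (w - 2)*(w + 2)*(w^2 - 2*w - 15) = (w - 2)*(w + 2)*(w + 3)*(w - 5)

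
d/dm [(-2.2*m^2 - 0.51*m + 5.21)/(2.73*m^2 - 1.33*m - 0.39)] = (4.3183*m^2 - 26.7306*m + 7.1282)/(7.4529*m^4 - 7.2618*m^3 - 0.3605*m^2 + 1.0374*m + 0.1521)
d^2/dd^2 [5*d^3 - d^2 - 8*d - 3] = 30*d - 2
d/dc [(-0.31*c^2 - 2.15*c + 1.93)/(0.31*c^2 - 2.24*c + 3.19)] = (1.3609*c^2 - 3.1744*c - 2.5353)/(0.0961*c^4 - 1.3888*c^3 + 6.9954*c^2 - 14.2912*c + 10.1761)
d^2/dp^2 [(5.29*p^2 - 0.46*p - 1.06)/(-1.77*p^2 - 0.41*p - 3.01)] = (10.560174*p^3 + 189.026442*p^2 - 10.089*p - 107.929582)/(5.545233*p^6 + 3.853467*p^5 + 29.182698*p^4 + 13.175063*p^3 + 49.627074*p^2 + 11.143923*p + 27.270901)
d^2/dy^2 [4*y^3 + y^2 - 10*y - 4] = 24*y + 2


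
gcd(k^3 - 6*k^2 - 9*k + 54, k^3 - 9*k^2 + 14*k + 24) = k - 6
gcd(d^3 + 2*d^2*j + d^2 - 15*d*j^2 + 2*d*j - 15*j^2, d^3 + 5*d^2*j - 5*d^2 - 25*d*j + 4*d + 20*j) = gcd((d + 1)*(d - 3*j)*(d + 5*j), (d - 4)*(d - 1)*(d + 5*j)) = d + 5*j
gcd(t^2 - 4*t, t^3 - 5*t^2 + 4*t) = t^2 - 4*t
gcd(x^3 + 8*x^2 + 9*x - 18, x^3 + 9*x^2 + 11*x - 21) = x^2 + 2*x - 3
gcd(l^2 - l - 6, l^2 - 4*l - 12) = l + 2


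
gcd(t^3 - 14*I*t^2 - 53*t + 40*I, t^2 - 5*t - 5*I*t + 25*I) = t - 5*I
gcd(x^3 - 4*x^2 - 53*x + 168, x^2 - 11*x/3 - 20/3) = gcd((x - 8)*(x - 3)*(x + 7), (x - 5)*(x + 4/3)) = 1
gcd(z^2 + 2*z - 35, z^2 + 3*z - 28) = z + 7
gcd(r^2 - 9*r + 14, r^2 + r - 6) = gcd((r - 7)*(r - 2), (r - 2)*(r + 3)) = r - 2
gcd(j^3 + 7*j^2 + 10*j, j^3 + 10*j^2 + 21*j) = j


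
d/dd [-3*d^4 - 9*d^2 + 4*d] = -12*d^3 - 18*d + 4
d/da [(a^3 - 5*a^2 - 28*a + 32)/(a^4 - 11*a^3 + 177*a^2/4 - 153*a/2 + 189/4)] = 4*(-4*a^5 + 28*a^4 + 377*a^3 - 2457*a^2 + 3906*a - 1500)/(16*a^7 - 304*a^6 + 2440*a^5 - 10704*a^4 + 27657*a^3 - 41985*a^2 + 34587*a - 11907)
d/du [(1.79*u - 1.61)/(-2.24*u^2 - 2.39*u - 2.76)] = (4.0096*u^2 - 7.2128*u - 8.7883)/(5.0176*u^4 + 10.7072*u^3 + 18.0769*u^2 + 13.1928*u + 7.6176)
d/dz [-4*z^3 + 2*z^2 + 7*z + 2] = -12*z^2 + 4*z + 7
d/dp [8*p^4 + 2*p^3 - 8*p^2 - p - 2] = 32*p^3 + 6*p^2 - 16*p - 1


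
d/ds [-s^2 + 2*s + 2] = 2 - 2*s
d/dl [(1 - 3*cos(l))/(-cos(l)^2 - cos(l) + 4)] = (-3*sin(l)^2 - 2*cos(l) + 14)*sin(l)/(cos(l)^2 + cos(l) - 4)^2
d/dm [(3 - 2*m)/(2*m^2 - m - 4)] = (-4*m^2 + 2*m + (2*m - 3)*(4*m - 1) + 8)/(-2*m^2 + m + 4)^2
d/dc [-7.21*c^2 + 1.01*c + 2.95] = 1.01 - 14.42*c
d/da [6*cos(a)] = -6*sin(a)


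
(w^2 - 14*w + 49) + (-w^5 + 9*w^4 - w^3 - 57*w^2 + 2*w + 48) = -w^5 + 9*w^4 - w^3 - 56*w^2 - 12*w + 97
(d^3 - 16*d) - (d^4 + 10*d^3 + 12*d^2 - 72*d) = -d^4 - 9*d^3 - 12*d^2 + 56*d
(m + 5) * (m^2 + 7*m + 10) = m^3 + 12*m^2 + 45*m + 50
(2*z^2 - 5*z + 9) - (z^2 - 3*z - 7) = z^2 - 2*z + 16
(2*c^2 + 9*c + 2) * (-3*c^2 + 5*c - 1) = -6*c^4 - 17*c^3 + 37*c^2 + c - 2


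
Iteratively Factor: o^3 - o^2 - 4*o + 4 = (o - 2)*(o^2 + o - 2) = (o - 2)*(o + 2)*(o - 1)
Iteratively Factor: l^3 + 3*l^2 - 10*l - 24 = (l + 2)*(l^2 + l - 12) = (l + 2)*(l + 4)*(l - 3)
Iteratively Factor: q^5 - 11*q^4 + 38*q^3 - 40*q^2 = (q)*(q^4 - 11*q^3 + 38*q^2 - 40*q) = q*(q - 4)*(q^3 - 7*q^2 + 10*q) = q*(q - 5)*(q - 4)*(q^2 - 2*q) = q^2*(q - 5)*(q - 4)*(q - 2)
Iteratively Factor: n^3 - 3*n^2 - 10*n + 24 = (n + 3)*(n^2 - 6*n + 8) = (n - 4)*(n + 3)*(n - 2)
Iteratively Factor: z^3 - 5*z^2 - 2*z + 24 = (z - 4)*(z^2 - z - 6) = (z - 4)*(z + 2)*(z - 3)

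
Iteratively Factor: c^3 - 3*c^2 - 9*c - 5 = (c + 1)*(c^2 - 4*c - 5) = (c - 5)*(c + 1)*(c + 1)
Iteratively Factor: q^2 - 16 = (q + 4)*(q - 4)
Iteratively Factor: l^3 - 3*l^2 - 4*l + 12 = (l + 2)*(l^2 - 5*l + 6) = (l - 3)*(l + 2)*(l - 2)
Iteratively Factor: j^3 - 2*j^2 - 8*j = (j + 2)*(j^2 - 4*j) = (j - 4)*(j + 2)*(j)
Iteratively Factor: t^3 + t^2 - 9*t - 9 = (t - 3)*(t^2 + 4*t + 3) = (t - 3)*(t + 3)*(t + 1)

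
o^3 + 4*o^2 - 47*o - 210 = (o - 7)*(o + 5)*(o + 6)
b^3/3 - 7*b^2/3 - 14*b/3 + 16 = (b/3 + 1)*(b - 8)*(b - 2)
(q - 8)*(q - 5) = q^2 - 13*q + 40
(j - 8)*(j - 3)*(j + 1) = j^3 - 10*j^2 + 13*j + 24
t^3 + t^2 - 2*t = t*(t - 1)*(t + 2)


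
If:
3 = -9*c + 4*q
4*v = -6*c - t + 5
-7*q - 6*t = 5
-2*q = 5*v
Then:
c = -949/27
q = -235/3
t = 815/9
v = 94/3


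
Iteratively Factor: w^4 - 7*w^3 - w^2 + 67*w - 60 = (w + 3)*(w^3 - 10*w^2 + 29*w - 20) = (w - 4)*(w + 3)*(w^2 - 6*w + 5) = (w - 4)*(w - 1)*(w + 3)*(w - 5)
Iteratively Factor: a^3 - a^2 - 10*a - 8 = (a + 2)*(a^2 - 3*a - 4) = (a + 1)*(a + 2)*(a - 4)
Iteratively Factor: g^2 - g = (g - 1)*(g)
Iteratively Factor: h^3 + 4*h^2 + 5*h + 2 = (h + 1)*(h^2 + 3*h + 2) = (h + 1)*(h + 2)*(h + 1)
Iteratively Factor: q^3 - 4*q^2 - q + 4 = (q - 4)*(q^2 - 1) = (q - 4)*(q - 1)*(q + 1)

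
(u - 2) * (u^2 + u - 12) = u^3 - u^2 - 14*u + 24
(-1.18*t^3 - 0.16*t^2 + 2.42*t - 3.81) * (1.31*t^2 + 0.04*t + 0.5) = -1.5458*t^5 - 0.2568*t^4 + 2.5738*t^3 - 4.9743*t^2 + 1.0576*t - 1.905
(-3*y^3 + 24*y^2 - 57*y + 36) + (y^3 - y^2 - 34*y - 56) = -2*y^3 + 23*y^2 - 91*y - 20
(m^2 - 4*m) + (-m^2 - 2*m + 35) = 35 - 6*m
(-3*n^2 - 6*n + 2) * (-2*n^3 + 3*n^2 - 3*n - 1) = 6*n^5 + 3*n^4 - 13*n^3 + 27*n^2 - 2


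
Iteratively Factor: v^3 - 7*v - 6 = (v - 3)*(v^2 + 3*v + 2) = (v - 3)*(v + 1)*(v + 2)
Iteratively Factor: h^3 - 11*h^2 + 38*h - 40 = (h - 2)*(h^2 - 9*h + 20) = (h - 4)*(h - 2)*(h - 5)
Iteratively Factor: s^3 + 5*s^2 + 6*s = (s)*(s^2 + 5*s + 6) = s*(s + 3)*(s + 2)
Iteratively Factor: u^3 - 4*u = (u)*(u^2 - 4) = u*(u + 2)*(u - 2)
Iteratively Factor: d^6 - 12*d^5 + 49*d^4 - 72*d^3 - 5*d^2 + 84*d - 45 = (d - 1)*(d^5 - 11*d^4 + 38*d^3 - 34*d^2 - 39*d + 45) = (d - 3)*(d - 1)*(d^4 - 8*d^3 + 14*d^2 + 8*d - 15) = (d - 3)^2*(d - 1)*(d^3 - 5*d^2 - d + 5) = (d - 5)*(d - 3)^2*(d - 1)*(d^2 - 1) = (d - 5)*(d - 3)^2*(d - 1)*(d + 1)*(d - 1)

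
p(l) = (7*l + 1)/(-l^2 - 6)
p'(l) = 2*l*(7*l + 1)/(-l^2 - 6)^2 + 7/(-l^2 - 6) = (7*l^2 + 2*l - 42)/(l^4 + 12*l^2 + 36)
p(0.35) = -0.56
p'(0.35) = -1.08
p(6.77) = -0.93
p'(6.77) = 0.11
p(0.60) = -0.82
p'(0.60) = -0.95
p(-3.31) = 1.31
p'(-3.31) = 0.10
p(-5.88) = 0.99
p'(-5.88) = 0.11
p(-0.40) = 0.29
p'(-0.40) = -1.10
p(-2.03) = 1.31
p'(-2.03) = -0.17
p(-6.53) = 0.92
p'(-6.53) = 0.10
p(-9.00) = 0.71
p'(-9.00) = 0.07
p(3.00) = -1.47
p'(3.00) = 0.12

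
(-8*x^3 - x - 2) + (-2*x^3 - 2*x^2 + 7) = -10*x^3 - 2*x^2 - x + 5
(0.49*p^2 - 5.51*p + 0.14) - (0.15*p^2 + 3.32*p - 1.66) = 0.34*p^2 - 8.83*p + 1.8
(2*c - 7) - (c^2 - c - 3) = -c^2 + 3*c - 4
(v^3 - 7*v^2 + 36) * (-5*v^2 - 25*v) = -5*v^5 + 10*v^4 + 175*v^3 - 180*v^2 - 900*v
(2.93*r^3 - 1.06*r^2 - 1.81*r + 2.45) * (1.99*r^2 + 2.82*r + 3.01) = 5.8307*r^5 + 6.1532*r^4 + 2.2282*r^3 - 3.4193*r^2 + 1.4609*r + 7.3745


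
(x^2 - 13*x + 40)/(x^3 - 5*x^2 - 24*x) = (x - 5)/(x*(x + 3))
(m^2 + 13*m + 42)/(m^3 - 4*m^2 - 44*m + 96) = (m + 7)/(m^2 - 10*m + 16)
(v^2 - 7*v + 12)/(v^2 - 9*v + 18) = (v - 4)/(v - 6)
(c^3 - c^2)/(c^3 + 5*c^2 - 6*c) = c/(c + 6)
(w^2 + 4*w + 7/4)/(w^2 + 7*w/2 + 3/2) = (w + 7/2)/(w + 3)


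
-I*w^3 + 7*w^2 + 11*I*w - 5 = (w + I)*(w + 5*I)*(-I*w + 1)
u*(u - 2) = u^2 - 2*u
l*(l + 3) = l^2 + 3*l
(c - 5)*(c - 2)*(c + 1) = c^3 - 6*c^2 + 3*c + 10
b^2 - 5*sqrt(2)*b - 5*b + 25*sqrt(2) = (b - 5)*(b - 5*sqrt(2))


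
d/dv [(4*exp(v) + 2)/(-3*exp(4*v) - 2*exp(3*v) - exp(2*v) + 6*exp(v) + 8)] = 4*((2*exp(v) + 1)*(6*exp(3*v) + 3*exp(2*v) + exp(v) - 3) - 3*exp(4*v) - 2*exp(3*v) - exp(2*v) + 6*exp(v) + 8)*exp(v)/(3*exp(4*v) + 2*exp(3*v) + exp(2*v) - 6*exp(v) - 8)^2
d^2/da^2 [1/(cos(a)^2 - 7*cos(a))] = (-(1 - cos(2*a))^2 - 105*cos(a)/4 - 51*cos(2*a)/2 + 21*cos(3*a)/4 + 153/2)/((cos(a) - 7)^3*cos(a)^3)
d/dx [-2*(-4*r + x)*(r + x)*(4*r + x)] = 32*r^2 - 4*r*x - 6*x^2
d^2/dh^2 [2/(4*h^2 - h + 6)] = 4*(-16*h^2 + 4*h + (8*h - 1)^2 - 24)/(4*h^2 - h + 6)^3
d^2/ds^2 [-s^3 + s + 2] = -6*s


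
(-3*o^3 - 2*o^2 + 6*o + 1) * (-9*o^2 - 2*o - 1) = 27*o^5 + 24*o^4 - 47*o^3 - 19*o^2 - 8*o - 1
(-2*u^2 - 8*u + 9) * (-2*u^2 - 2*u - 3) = 4*u^4 + 20*u^3 + 4*u^2 + 6*u - 27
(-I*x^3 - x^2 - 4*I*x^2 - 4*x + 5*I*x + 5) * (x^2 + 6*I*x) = -I*x^5 + 5*x^4 - 4*I*x^4 + 20*x^3 - I*x^3 - 25*x^2 - 24*I*x^2 + 30*I*x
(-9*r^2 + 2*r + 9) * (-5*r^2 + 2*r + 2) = 45*r^4 - 28*r^3 - 59*r^2 + 22*r + 18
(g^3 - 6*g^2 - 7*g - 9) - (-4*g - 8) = g^3 - 6*g^2 - 3*g - 1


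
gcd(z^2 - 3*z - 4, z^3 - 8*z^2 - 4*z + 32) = 1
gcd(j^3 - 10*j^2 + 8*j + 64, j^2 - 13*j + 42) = 1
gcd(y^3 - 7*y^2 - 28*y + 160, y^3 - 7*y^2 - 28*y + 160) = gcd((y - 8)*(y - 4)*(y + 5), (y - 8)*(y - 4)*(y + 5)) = y^3 - 7*y^2 - 28*y + 160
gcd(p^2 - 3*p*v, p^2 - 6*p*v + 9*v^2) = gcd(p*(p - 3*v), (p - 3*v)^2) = p - 3*v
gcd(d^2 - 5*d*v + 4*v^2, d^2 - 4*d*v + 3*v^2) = -d + v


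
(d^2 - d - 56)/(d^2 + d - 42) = (d - 8)/(d - 6)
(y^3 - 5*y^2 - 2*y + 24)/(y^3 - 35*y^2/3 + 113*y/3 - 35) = 3*(y^2 - 2*y - 8)/(3*y^2 - 26*y + 35)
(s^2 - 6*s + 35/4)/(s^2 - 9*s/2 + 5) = (s - 7/2)/(s - 2)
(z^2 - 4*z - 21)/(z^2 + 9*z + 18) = (z - 7)/(z + 6)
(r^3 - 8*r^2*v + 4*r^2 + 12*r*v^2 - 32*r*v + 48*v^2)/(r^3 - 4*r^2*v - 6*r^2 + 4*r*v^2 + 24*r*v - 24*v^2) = (r^2 - 6*r*v + 4*r - 24*v)/(r^2 - 2*r*v - 6*r + 12*v)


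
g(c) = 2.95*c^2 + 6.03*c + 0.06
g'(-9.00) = -47.07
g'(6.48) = 44.26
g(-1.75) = -1.46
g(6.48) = 163.01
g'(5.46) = 38.24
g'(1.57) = 15.29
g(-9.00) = 184.74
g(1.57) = 16.80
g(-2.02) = -0.08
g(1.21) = 11.68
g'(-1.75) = -4.30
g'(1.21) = 13.17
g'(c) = 5.9*c + 6.03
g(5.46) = 120.93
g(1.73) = 19.32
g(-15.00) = 573.36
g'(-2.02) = -5.89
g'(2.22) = 19.13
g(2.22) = 27.99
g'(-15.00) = -82.47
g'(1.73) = 16.24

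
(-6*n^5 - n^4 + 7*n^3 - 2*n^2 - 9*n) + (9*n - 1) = -6*n^5 - n^4 + 7*n^3 - 2*n^2 - 1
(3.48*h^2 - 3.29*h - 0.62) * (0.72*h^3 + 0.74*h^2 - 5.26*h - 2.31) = 2.5056*h^5 + 0.2064*h^4 - 21.1858*h^3 + 8.8078*h^2 + 10.8611*h + 1.4322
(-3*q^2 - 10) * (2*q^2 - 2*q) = -6*q^4 + 6*q^3 - 20*q^2 + 20*q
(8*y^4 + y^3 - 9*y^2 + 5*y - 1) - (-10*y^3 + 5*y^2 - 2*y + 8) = 8*y^4 + 11*y^3 - 14*y^2 + 7*y - 9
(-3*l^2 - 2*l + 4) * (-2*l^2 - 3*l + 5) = 6*l^4 + 13*l^3 - 17*l^2 - 22*l + 20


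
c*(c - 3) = c^2 - 3*c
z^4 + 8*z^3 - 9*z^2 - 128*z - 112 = (z - 4)*(z + 1)*(z + 4)*(z + 7)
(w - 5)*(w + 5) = w^2 - 25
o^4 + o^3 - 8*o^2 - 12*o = o*(o - 3)*(o + 2)^2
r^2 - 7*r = r*(r - 7)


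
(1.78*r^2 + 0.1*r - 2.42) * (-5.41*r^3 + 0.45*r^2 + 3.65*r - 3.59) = -9.6298*r^5 + 0.26*r^4 + 19.6342*r^3 - 7.1142*r^2 - 9.192*r + 8.6878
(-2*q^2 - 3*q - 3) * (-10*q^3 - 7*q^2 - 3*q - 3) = 20*q^5 + 44*q^4 + 57*q^3 + 36*q^2 + 18*q + 9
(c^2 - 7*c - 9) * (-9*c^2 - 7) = -9*c^4 + 63*c^3 + 74*c^2 + 49*c + 63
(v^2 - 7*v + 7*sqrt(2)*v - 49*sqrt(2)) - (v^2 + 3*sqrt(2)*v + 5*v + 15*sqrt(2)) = -12*v + 4*sqrt(2)*v - 64*sqrt(2)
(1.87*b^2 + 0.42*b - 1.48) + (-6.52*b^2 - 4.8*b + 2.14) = -4.65*b^2 - 4.38*b + 0.66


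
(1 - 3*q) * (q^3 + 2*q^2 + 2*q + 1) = -3*q^4 - 5*q^3 - 4*q^2 - q + 1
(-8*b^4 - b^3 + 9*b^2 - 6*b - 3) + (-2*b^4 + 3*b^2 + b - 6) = -10*b^4 - b^3 + 12*b^2 - 5*b - 9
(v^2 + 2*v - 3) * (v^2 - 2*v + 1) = v^4 - 6*v^2 + 8*v - 3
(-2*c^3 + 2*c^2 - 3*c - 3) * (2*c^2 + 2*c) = -4*c^5 - 2*c^3 - 12*c^2 - 6*c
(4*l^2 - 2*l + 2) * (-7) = -28*l^2 + 14*l - 14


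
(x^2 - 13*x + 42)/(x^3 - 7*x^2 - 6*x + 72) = (x - 7)/(x^2 - x - 12)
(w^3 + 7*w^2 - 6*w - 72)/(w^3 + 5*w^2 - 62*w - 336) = (w^2 + w - 12)/(w^2 - w - 56)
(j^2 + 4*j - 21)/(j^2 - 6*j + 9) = (j + 7)/(j - 3)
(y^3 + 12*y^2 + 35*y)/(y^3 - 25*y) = (y + 7)/(y - 5)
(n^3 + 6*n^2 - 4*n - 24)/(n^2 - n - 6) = (n^2 + 4*n - 12)/(n - 3)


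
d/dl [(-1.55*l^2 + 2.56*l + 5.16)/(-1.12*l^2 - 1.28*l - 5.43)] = (4.8512*l^2 + 28.3914*l - 7.296)/(1.2544*l^4 + 2.8672*l^3 + 13.8016*l^2 + 13.9008*l + 29.4849)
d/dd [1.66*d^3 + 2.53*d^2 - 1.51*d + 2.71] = 4.98*d^2 + 5.06*d - 1.51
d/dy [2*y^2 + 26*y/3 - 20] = 4*y + 26/3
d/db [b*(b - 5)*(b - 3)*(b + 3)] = 4*b^3 - 15*b^2 - 18*b + 45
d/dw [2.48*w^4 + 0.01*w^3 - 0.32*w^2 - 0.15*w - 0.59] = 9.92*w^3 + 0.03*w^2 - 0.64*w - 0.15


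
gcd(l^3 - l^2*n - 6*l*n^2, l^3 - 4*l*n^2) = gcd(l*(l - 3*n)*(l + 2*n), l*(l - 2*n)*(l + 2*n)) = l^2 + 2*l*n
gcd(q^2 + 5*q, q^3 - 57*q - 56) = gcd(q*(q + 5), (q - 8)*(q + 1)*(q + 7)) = 1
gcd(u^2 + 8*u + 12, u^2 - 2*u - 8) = u + 2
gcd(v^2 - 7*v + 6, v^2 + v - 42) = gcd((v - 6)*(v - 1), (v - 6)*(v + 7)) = v - 6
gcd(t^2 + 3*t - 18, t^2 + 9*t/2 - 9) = t + 6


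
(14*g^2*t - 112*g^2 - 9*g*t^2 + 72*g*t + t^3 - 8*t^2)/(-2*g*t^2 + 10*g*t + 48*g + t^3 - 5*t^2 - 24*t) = (-7*g + t)/(t + 3)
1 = 1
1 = 1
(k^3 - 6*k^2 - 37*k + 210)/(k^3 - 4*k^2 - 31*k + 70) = (k^2 + k - 30)/(k^2 + 3*k - 10)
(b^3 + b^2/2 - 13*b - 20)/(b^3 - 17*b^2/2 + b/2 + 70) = (b + 2)/(b - 7)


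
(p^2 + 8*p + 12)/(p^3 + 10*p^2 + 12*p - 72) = (p + 2)/(p^2 + 4*p - 12)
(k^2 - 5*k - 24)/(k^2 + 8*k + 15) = (k - 8)/(k + 5)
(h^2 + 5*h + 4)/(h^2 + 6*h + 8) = (h + 1)/(h + 2)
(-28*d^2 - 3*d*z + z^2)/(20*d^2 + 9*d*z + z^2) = (-7*d + z)/(5*d + z)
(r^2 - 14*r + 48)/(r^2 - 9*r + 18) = (r - 8)/(r - 3)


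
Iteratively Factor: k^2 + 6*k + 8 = (k + 4)*(k + 2)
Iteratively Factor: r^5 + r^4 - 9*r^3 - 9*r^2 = (r)*(r^4 + r^3 - 9*r^2 - 9*r) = r*(r - 3)*(r^3 + 4*r^2 + 3*r) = r*(r - 3)*(r + 3)*(r^2 + r) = r^2*(r - 3)*(r + 3)*(r + 1)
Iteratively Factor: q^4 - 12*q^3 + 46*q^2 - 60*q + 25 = (q - 5)*(q^3 - 7*q^2 + 11*q - 5) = (q - 5)^2*(q^2 - 2*q + 1) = (q - 5)^2*(q - 1)*(q - 1)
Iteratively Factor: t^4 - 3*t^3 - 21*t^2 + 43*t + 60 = (t - 3)*(t^3 - 21*t - 20) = (t - 3)*(t + 4)*(t^2 - 4*t - 5) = (t - 3)*(t + 1)*(t + 4)*(t - 5)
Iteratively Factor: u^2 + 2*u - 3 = (u + 3)*(u - 1)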